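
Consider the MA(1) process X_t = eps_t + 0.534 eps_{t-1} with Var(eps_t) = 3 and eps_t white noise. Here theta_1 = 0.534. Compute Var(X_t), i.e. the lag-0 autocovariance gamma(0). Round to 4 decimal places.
\gamma(0) = 3.8555

For an MA(q) process X_t = eps_t + sum_i theta_i eps_{t-i} with
Var(eps_t) = sigma^2, the variance is
  gamma(0) = sigma^2 * (1 + sum_i theta_i^2).
  sum_i theta_i^2 = (0.534)^2 = 0.285156.
  gamma(0) = 3 * (1 + 0.285156) = 3 * 1.285156 = 3.855468, which rounds to 3.8555.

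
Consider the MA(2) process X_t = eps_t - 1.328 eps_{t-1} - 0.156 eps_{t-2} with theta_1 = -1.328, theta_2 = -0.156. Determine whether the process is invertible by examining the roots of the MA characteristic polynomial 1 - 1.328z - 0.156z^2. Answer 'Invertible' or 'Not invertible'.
\text{Not invertible}

The MA(q) characteristic polynomial is P(z) = 1 - 1.328z - 0.156z^2.
Invertibility requires all roots to lie outside the unit circle, i.e. |z| > 1 for every root.
Set 1 + (-1.328) z + (-0.156) z^2 = 0, i.e. a z^2 + b z + c = 0 with a = -0.156, b = -1.328, c = 1.
Discriminant D = b^2 - 4ac = (-1.328)^2 - 4*(-0.156)*1 = 1.763584 - (-0.624) = 2.387584.
D >= 0, so the roots are real: z = (-b +/- sqrt(D)) / (2a) = (1.328 +/- 1.545181) / (-0.312).
  z_1 = (1.328 + 1.545181) / (-0.312) = -9.2089,   |z_1| = 9.2089.
  z_2 = (1.328 - 1.545181) / (-0.312) = 0.6961,   |z_2| = 0.6961.
Moduli of all roots: 9.2089, 0.6961.
All moduli strictly greater than 1? No.
Verdict: Not invertible.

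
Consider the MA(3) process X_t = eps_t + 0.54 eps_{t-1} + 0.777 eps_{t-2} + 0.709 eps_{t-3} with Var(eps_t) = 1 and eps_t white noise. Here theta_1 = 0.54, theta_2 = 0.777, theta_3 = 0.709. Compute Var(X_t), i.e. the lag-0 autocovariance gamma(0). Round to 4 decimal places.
\gamma(0) = 2.3980

For an MA(q) process X_t = eps_t + sum_i theta_i eps_{t-i} with
Var(eps_t) = sigma^2, the variance is
  gamma(0) = sigma^2 * (1 + sum_i theta_i^2).
  sum_i theta_i^2 = (0.54)^2 + (0.777)^2 + (0.709)^2 = 0.2916 + 0.603729 + 0.502681 = 1.39801.
  gamma(0) = 1 * (1 + 1.39801) = 1 * 2.39801 = 2.39801, which rounds to 2.3980.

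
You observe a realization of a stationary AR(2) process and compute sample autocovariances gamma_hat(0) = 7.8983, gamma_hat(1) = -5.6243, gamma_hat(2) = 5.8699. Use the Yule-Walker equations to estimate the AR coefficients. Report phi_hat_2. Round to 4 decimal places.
\hat\phi_{2} = 0.4790

The Yule-Walker equations for an AR(p) process read, in matrix form,
  Gamma_p phi = r_p,   with   (Gamma_p)_{ij} = gamma(|i - j|),
                       (r_p)_i = gamma(i),   i,j = 1..p.
Substitute the sample gammas (Toeplitz matrix and right-hand side of size 2):
  Gamma_p = [[7.8983, -5.6243], [-5.6243, 7.8983]]
  r_p     = [-5.6243, 5.8699]
Written out:
  7.8983 phi_1 - 5.6243 phi_2 = -5.6243
  -5.6243 phi_1 + 7.8983 phi_2 = 5.8699
Solve by Cramer's rule:
  det = gamma(0)^2 - gamma(1)^2 = (7.8983)^2 - (-5.6243)^2 = 62.38314289 - 31.63275049 = 30.7503924
  phi_hat_1 = [gamma(1) gamma(0) - gamma(1) gamma(2)] / det = [(-5.6243)(7.8983) - (-5.6243)(5.8699)] / 30.7503924 = -11.40833012 / 30.7503924 = -0.371
  phi_hat_2 = [gamma(0) gamma(2) - gamma(1)^2] / det = [(7.8983)(5.8699) - (-5.6243)^2] / 30.7503924 = 14.72948068 / 30.7503924 = 0.479
So phi_hat = [-0.3710, 0.4790].
Therefore phi_hat_2 = 0.4790.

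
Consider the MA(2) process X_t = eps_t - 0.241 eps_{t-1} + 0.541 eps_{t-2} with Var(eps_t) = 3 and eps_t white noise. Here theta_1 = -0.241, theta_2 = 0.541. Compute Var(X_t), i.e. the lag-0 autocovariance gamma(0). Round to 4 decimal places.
\gamma(0) = 4.0523

For an MA(q) process X_t = eps_t + sum_i theta_i eps_{t-i} with
Var(eps_t) = sigma^2, the variance is
  gamma(0) = sigma^2 * (1 + sum_i theta_i^2).
  sum_i theta_i^2 = (-0.241)^2 + (0.541)^2 = 0.058081 + 0.292681 = 0.350762.
  gamma(0) = 3 * (1 + 0.350762) = 3 * 1.350762 = 4.052286, which rounds to 4.0523.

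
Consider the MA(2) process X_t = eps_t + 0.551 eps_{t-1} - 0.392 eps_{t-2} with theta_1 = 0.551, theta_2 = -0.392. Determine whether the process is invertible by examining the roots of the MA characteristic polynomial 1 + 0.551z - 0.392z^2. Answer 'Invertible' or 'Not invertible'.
\text{Invertible}

The MA(q) characteristic polynomial is P(z) = 1 + 0.551z - 0.392z^2.
Invertibility requires all roots to lie outside the unit circle, i.e. |z| > 1 for every root.
Set 1 + (0.551) z + (-0.392) z^2 = 0, i.e. a z^2 + b z + c = 0 with a = -0.392, b = 0.551, c = 1.
Discriminant D = b^2 - 4ac = (0.551)^2 - 4*(-0.392)*1 = 0.303601 - (-1.568) = 1.871601.
D >= 0, so the roots are real: z = (-b +/- sqrt(D)) / (2a) = (-0.551 +/- 1.368065) / (-0.784).
  z_1 = (-0.551 + 1.368065) / (-0.784) = -1.0422,   |z_1| = 1.0422.
  z_2 = (-0.551 - 1.368065) / (-0.784) = 2.4478,   |z_2| = 2.4478.
Moduli of all roots: 1.0422, 2.4478.
All moduli strictly greater than 1? Yes.
Verdict: Invertible.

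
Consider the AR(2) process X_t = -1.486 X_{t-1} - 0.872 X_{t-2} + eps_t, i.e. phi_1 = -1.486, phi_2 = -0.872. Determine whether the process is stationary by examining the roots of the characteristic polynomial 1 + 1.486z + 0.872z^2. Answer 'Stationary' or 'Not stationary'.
\text{Stationary}

The AR(p) characteristic polynomial is P(z) = 1 + 1.486z + 0.872z^2.
Stationarity requires all roots to lie outside the unit circle, i.e. |z| > 1 for every root.
Set 1 + (1.486) z + (0.872) z^2 = 0, i.e. a z^2 + b z + c = 0 with a = 0.872, b = 1.486, c = 1.
Discriminant D = b^2 - 4ac = (1.486)^2 - 4*(0.872)*1 = 2.208196 - (3.488) = -1.279804.
D < 0, so the roots are the complex-conjugate pair z = (-b +/- i sqrt(-D)) / (2a) = -0.8521 +/- 0.6487i.
For a conjugate pair |z|^2 = z * conj(z) = (product of roots) = c/a = 1/(0.872) = 1.146789, so |z| = sqrt(1.146789) = 1.0709 for both roots.
Moduli of all roots: 1.0709, 1.0709.
All moduli strictly greater than 1? Yes.
Verdict: Stationary.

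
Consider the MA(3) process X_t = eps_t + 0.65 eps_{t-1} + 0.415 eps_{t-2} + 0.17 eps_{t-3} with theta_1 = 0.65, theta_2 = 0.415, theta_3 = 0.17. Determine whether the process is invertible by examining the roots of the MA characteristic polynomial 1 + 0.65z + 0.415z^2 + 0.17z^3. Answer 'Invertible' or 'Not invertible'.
\text{Invertible}

The MA(q) characteristic polynomial is P(z) = 1 + 0.65z + 0.415z^2 + 0.17z^3.
Invertibility requires all roots to lie outside the unit circle, i.e. |z| > 1 for every root.
Degree 3: look for a simple real root z0 first, then factor out (1 - z/z0) and solve the remaining quadratic.
Testing z0 = -2: P(-2) = 1 + (0.65)(-2) + (0.415)(-2)^2 + (0.17)(-2)^3
  = 1 + (-1.3) + (1.66) + (-1.36) = 0.  So z_0 = -2 is a root, |z_0| = 2.
Divide out the factor (1 + 0.5 z) = (1 - z/z0) (since 1/z0 = -0.5):
  P(z) = (1 + 0.5 z)(1 + (0.15) z + (0.34) z^2)
  [check: z-coef 0.15 - (-0.5) = 0.65; z^2-coef 0.34 - (-0.5)(0.15) = 0.415; z^3-coef -(-0.5)(0.34) = 0.17.]
Remaining roots from the quadratic factor 1 + (0.15) z + (0.34) z^2:
  Set 1 + (0.15) z + (0.34) z^2 = 0, i.e. a z^2 + b z + c = 0 with a = 0.34, b = 0.15, c = 1.
  Discriminant D = b^2 - 4ac = (0.15)^2 - 4*(0.34)*1 = 0.0225 - (1.36) = -1.3375.
  D < 0, so the roots are the complex-conjugate pair z = (-b +/- i sqrt(-D)) / (2a) = -0.2206 +/- 1.7007i.
  For a conjugate pair |z|^2 = z * conj(z) = (product of roots) = c/a = 1/(0.34) = 2.941176, so |z| = sqrt(2.941176) = 1.715 for both roots.
Moduli of all roots: 2.0000, 1.7150, 1.7150.
All moduli strictly greater than 1? Yes.
Verdict: Invertible.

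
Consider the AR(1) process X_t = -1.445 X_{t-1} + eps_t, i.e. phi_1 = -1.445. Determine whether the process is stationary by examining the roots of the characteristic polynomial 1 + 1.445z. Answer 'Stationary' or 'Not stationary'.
\text{Not stationary}

The AR(p) characteristic polynomial is P(z) = 1 + 1.445z.
Stationarity requires all roots to lie outside the unit circle, i.e. |z| > 1 for every root.
This is linear in z: 1 + (1.445) z = 0  =>  z = -1/(1.445) = -0.692042,  |z| = 0.692042.
Moduli of all roots: 0.6920.
All moduli strictly greater than 1? No.
Verdict: Not stationary.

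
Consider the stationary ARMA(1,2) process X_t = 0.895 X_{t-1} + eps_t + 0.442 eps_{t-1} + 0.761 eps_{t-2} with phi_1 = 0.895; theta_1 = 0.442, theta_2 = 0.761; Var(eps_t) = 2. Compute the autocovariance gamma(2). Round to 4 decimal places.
\gamma(2) = 39.4557

Multiply the model equation by X_{t-k} and take expectations. With theta_0 = psi_0 = 1 and psi_j the MA(infinity) weights, this gives
  gamma(k) - sum_i phi_i gamma(k-i) = c_k,
  c_k = sigma^2 * sum_{j=k..q} theta_j psi_{j-k}   (c_k = 0 for k > q),
using gamma(-m) = gamma(m).
psi-weights needed (psi_j = theta_j + sum_i phi_i psi_{j-i}):
  psi_1 = theta_1 + phi_1 = 0.442 + (0.895) = 1.337
  psi_2 = theta_2 + phi_1 psi_1 = 0.761 + (0.895)(1.337) = 1.957615
Right-hand sides:
  c_0 = sigma^2 (1 + theta_1 psi_1 + theta_2 psi_2) = 2 * (1 + (0.442)(1.337) + (0.761)(1.957615)) = 2 * 3.080699 = 6.161398
  c_1 = sigma^2 (theta_1 + theta_2 psi_1) = 2 * (0.442 + (0.761)(1.337)) = 2.918914
  c_2 = sigma^2 theta_2 = 2 * (0.761) = 1.522
Equations for k = 0 and k = 1 (AR order 1):
  gamma(0) = phi_1 gamma(1) + c_0
  gamma(1) = phi_1 gamma(0) + c_1
Substituting the second into the first: gamma(0) (1 - phi_1^2) = c_0 + phi_1 c_1, so
  gamma(0) = (c_0 + phi_1 c_1) / (1 - phi_1^2) = (6.161398 + (0.895)(2.918914)) / (1 - (0.895)^2) = 8.773826 / 0.198975 = 44.095118.
  gamma(1) = phi_1 gamma(0) + c_1 = (0.895)(44.095118) + (2.918914) = 42.384044.
For k = 2: gamma(2) = phi_1 gamma(1) + c_2
  = (0.895)(42.384044) + (1.522) = 39.45572.
Therefore gamma(2) = 39.4557 (to 4 decimal places).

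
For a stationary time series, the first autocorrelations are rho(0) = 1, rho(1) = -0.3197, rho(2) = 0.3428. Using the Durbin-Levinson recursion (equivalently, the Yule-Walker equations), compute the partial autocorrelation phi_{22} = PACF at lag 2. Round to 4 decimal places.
\phi_{22} = 0.2680

The PACF at lag k is phi_{kk}, the last component of the solution
to the Yule-Walker system G_k phi = r_k where
  (G_k)_{ij} = rho(|i - j|), (r_k)_i = rho(i), i,j = 1..k.
Equivalently, Durbin-Levinson gives phi_{kk} iteratively:
  phi_{11} = rho(1)
  phi_{kk} = [rho(k) - sum_{j=1..k-1} phi_{k-1,j} rho(k-j)]
            / [1 - sum_{j=1..k-1} phi_{k-1,j} rho(j)],
  phi_{k,j} = phi_{k-1,j} - phi_{kk} phi_{k-1,k-j},  j = 1..k-1.
Step k = 1:
  phi_11 = rho(1) = -0.3197.
Step k = 2:
  phi_22 = [rho(2) - phi_11 rho(1)] / [1 - phi_11 rho(1)] = [0.3428 - (-0.3197)(-0.3197)] / [1 - (-0.3197)(-0.3197)]
         = 0.24059191 / 0.89779191 = 0.268.
Therefore phi_{22} = 0.2680.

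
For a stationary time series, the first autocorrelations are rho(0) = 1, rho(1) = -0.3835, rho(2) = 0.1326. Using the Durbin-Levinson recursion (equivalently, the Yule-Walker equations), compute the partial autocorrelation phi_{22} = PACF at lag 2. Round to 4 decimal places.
\phi_{22} = -0.0170

The PACF at lag k is phi_{kk}, the last component of the solution
to the Yule-Walker system G_k phi = r_k where
  (G_k)_{ij} = rho(|i - j|), (r_k)_i = rho(i), i,j = 1..k.
Equivalently, Durbin-Levinson gives phi_{kk} iteratively:
  phi_{11} = rho(1)
  phi_{kk} = [rho(k) - sum_{j=1..k-1} phi_{k-1,j} rho(k-j)]
            / [1 - sum_{j=1..k-1} phi_{k-1,j} rho(j)],
  phi_{k,j} = phi_{k-1,j} - phi_{kk} phi_{k-1,k-j},  j = 1..k-1.
Step k = 1:
  phi_11 = rho(1) = -0.3835.
Step k = 2:
  phi_22 = [rho(2) - phi_11 rho(1)] / [1 - phi_11 rho(1)] = [0.1326 - (-0.3835)(-0.3835)] / [1 - (-0.3835)(-0.3835)]
         = -0.01447225 / 0.85292775 = -0.017.
Therefore phi_{22} = -0.0170.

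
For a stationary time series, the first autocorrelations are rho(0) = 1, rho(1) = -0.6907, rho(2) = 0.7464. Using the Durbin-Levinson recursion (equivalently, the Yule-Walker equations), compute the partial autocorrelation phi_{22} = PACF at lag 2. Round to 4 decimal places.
\phi_{22} = 0.5150

The PACF at lag k is phi_{kk}, the last component of the solution
to the Yule-Walker system G_k phi = r_k where
  (G_k)_{ij} = rho(|i - j|), (r_k)_i = rho(i), i,j = 1..k.
Equivalently, Durbin-Levinson gives phi_{kk} iteratively:
  phi_{11} = rho(1)
  phi_{kk} = [rho(k) - sum_{j=1..k-1} phi_{k-1,j} rho(k-j)]
            / [1 - sum_{j=1..k-1} phi_{k-1,j} rho(j)],
  phi_{k,j} = phi_{k-1,j} - phi_{kk} phi_{k-1,k-j},  j = 1..k-1.
Step k = 1:
  phi_11 = rho(1) = -0.6907.
Step k = 2:
  phi_22 = [rho(2) - phi_11 rho(1)] / [1 - phi_11 rho(1)] = [0.7464 - (-0.6907)(-0.6907)] / [1 - (-0.6907)(-0.6907)]
         = 0.26933351 / 0.52293351 = 0.515.
Therefore phi_{22} = 0.5150.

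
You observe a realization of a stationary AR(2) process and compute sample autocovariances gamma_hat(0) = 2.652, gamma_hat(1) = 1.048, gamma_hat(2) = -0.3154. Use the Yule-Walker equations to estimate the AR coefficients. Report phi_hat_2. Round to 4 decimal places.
\hat\phi_{2} = -0.3260

The Yule-Walker equations for an AR(p) process read, in matrix form,
  Gamma_p phi = r_p,   with   (Gamma_p)_{ij} = gamma(|i - j|),
                       (r_p)_i = gamma(i),   i,j = 1..p.
Substitute the sample gammas (Toeplitz matrix and right-hand side of size 2):
  Gamma_p = [[2.652, 1.048], [1.048, 2.652]]
  r_p     = [1.048, -0.3154]
Written out:
  2.652 phi_1 + 1.048 phi_2 = 1.048
  1.048 phi_1 + 2.652 phi_2 = -0.3154
Solve by Cramer's rule:
  det = gamma(0)^2 - gamma(1)^2 = (2.652)^2 - (1.048)^2 = 7.033104 - 1.098304 = 5.9348
  phi_hat_1 = [gamma(1) gamma(0) - gamma(1) gamma(2)] / det = [(1.048)(2.652) - (1.048)(-0.3154)] / 5.9348 = 3.1098352 / 5.9348 = 0.524
  phi_hat_2 = [gamma(0) gamma(2) - gamma(1)^2] / det = [(2.652)(-0.3154) - (1.048)^2] / 5.9348 = -1.9347448 / 5.9348 = -0.326
So phi_hat = [0.5240, -0.3260].
Therefore phi_hat_2 = -0.3260.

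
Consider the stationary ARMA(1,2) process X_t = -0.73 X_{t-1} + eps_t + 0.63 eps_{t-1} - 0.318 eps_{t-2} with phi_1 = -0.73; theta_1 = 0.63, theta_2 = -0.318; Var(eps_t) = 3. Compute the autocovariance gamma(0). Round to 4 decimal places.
\gamma(0) = 3.4155

Multiply the model equation by X_{t-k} and take expectations. With theta_0 = psi_0 = 1 and psi_j the MA(infinity) weights, this gives
  gamma(k) - sum_i phi_i gamma(k-i) = c_k,
  c_k = sigma^2 * sum_{j=k..q} theta_j psi_{j-k}   (c_k = 0 for k > q),
using gamma(-m) = gamma(m).
psi-weights needed (psi_j = theta_j + sum_i phi_i psi_{j-i}):
  psi_1 = theta_1 + phi_1 = 0.63 + (-0.73) = -0.1
  psi_2 = theta_2 + phi_1 psi_1 = -0.318 + (-0.73)(-0.1) = -0.245
Right-hand sides:
  c_0 = sigma^2 (1 + theta_1 psi_1 + theta_2 psi_2) = 3 * (1 + (0.63)(-0.1) + (-0.318)(-0.245)) = 3 * 1.01491 = 3.04473
  c_1 = sigma^2 (theta_1 + theta_2 psi_1) = 3 * (0.63 + (-0.318)(-0.1)) = 1.9854
  c_2 = sigma^2 theta_2 = 3 * (-0.318) = -0.954
Equations for k = 0 and k = 1 (AR order 1):
  gamma(0) = phi_1 gamma(1) + c_0
  gamma(1) = phi_1 gamma(0) + c_1
Substituting the second into the first: gamma(0) (1 - phi_1^2) = c_0 + phi_1 c_1, so
  gamma(0) = (c_0 + phi_1 c_1) / (1 - phi_1^2) = (3.04473 + (-0.73)(1.9854)) / (1 - (-0.73)^2) = 1.595388 / 0.4671 = 3.415517.
Therefore gamma(0) = 3.4155 (to 4 decimal places).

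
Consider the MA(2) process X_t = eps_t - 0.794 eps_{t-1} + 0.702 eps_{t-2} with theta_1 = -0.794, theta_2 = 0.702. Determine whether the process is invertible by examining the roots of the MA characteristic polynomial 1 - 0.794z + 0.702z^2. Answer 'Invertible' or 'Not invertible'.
\text{Invertible}

The MA(q) characteristic polynomial is P(z) = 1 - 0.794z + 0.702z^2.
Invertibility requires all roots to lie outside the unit circle, i.e. |z| > 1 for every root.
Set 1 + (-0.794) z + (0.702) z^2 = 0, i.e. a z^2 + b z + c = 0 with a = 0.702, b = -0.794, c = 1.
Discriminant D = b^2 - 4ac = (-0.794)^2 - 4*(0.702)*1 = 0.630436 - (2.808) = -2.177564.
D < 0, so the roots are the complex-conjugate pair z = (-b +/- i sqrt(-D)) / (2a) = 0.5655 +/- 1.051i.
For a conjugate pair |z|^2 = z * conj(z) = (product of roots) = c/a = 1/(0.702) = 1.424501, so |z| = sqrt(1.424501) = 1.1935 for both roots.
Moduli of all roots: 1.1935, 1.1935.
All moduli strictly greater than 1? Yes.
Verdict: Invertible.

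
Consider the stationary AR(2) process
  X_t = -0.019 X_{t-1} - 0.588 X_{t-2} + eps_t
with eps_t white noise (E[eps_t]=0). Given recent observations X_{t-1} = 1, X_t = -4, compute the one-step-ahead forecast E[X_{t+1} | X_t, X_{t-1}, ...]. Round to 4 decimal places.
E[X_{t+1} \mid \mathcal F_t] = -0.5120

For an AR(p) model X_t = c + sum_i phi_i X_{t-i} + eps_t, the
one-step-ahead conditional mean is
  E[X_{t+1} | X_t, ...] = c + sum_i phi_i X_{t+1-i}.
Substitute known values:
  E[X_{t+1} | ...] = (-0.019) * (-4) + (-0.588) * (1)
                   = -0.5120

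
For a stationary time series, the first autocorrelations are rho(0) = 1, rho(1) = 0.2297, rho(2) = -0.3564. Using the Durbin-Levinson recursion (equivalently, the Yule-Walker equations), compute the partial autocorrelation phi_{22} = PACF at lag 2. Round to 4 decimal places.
\phi_{22} = -0.4320

The PACF at lag k is phi_{kk}, the last component of the solution
to the Yule-Walker system G_k phi = r_k where
  (G_k)_{ij} = rho(|i - j|), (r_k)_i = rho(i), i,j = 1..k.
Equivalently, Durbin-Levinson gives phi_{kk} iteratively:
  phi_{11} = rho(1)
  phi_{kk} = [rho(k) - sum_{j=1..k-1} phi_{k-1,j} rho(k-j)]
            / [1 - sum_{j=1..k-1} phi_{k-1,j} rho(j)],
  phi_{k,j} = phi_{k-1,j} - phi_{kk} phi_{k-1,k-j},  j = 1..k-1.
Step k = 1:
  phi_11 = rho(1) = 0.2297.
Step k = 2:
  phi_22 = [rho(2) - phi_11 rho(1)] / [1 - phi_11 rho(1)] = [-0.3564 - (0.2297)(0.2297)] / [1 - (0.2297)(0.2297)]
         = -0.40916209 / 0.94723791 = -0.432.
Therefore phi_{22} = -0.4320.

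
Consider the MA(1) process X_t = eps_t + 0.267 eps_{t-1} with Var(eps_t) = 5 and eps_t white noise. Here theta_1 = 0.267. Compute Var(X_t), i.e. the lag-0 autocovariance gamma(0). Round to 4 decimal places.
\gamma(0) = 5.3564

For an MA(q) process X_t = eps_t + sum_i theta_i eps_{t-i} with
Var(eps_t) = sigma^2, the variance is
  gamma(0) = sigma^2 * (1 + sum_i theta_i^2).
  sum_i theta_i^2 = (0.267)^2 = 0.071289.
  gamma(0) = 5 * (1 + 0.071289) = 5 * 1.071289 = 5.356445, which rounds to 5.3564.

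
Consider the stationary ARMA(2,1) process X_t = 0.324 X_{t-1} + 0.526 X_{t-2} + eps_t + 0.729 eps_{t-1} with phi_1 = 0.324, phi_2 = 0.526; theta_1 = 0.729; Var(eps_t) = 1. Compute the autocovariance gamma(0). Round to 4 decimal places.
\gamma(0) = 6.5602

Multiply the model equation by X_{t-k} and take expectations. With theta_0 = psi_0 = 1 and psi_j the MA(infinity) weights, this gives
  gamma(k) - sum_i phi_i gamma(k-i) = c_k,
  c_k = sigma^2 * sum_{j=k..q} theta_j psi_{j-k}   (c_k = 0 for k > q),
using gamma(-m) = gamma(m).
psi-weights needed (psi_j = theta_j + sum_i phi_i psi_{j-i}):
  psi_1 = theta_1 + phi_1 = 0.729 + (0.324) = 1.053
Right-hand sides:
  c_0 = sigma^2 (1 + theta_1 psi_1) = 1 * (1 + (0.729)(1.053)) = 1 * 1.767637 = 1.767637
  c_1 = sigma^2 theta_1 = 1 * (0.729) = 0.729
  c_2 = 0
Equations for k = 0, 1, 2 (AR order 2, c_2 = 0):
  (E0) gamma(0) = phi_1 gamma(1) + phi_2 gamma(2) + c_0
  (E1) gamma(1) = phi_1 gamma(0) + phi_2 gamma(1) + c_1
  (E2) gamma(2) = phi_1 gamma(1) + phi_2 gamma(0)
From (E1): gamma(1) = A gamma(0) + B with
  A = phi_1 / (1 - phi_2) = 0.324 / 0.474 = 0.683544,   B = c_1 / (1 - phi_2) = 0.729 / 0.474 = 1.537975.
Insert (E2) into (E0): gamma(0) (1 - phi_2^2) = phi_1 (1 + phi_2) gamma(1) + c_0.
  phi_1 (1 + phi_2) = (0.324)(1.526) = 0.494424,   1 - phi_2^2 = 0.723324.
Replace gamma(1) by A gamma(0) + B and collect gamma(0):
  gamma(0) [0.723324 - (0.494424)(0.683544)] = (0.494424)(1.537975) + 1.767637
  gamma(0) * 0.385363 = 2.528049
  gamma(0) = 2.528049 / 0.385363 = 6.56017.
Therefore gamma(0) = 6.5602 (to 4 decimal places).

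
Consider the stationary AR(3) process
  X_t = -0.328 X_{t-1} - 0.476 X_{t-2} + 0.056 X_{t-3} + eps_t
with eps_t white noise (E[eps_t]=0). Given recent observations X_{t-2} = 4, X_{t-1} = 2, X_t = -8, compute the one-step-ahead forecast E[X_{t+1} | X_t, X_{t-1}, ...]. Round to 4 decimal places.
E[X_{t+1} \mid \mathcal F_t] = 1.8960

For an AR(p) model X_t = c + sum_i phi_i X_{t-i} + eps_t, the
one-step-ahead conditional mean is
  E[X_{t+1} | X_t, ...] = c + sum_i phi_i X_{t+1-i}.
Substitute known values:
  E[X_{t+1} | ...] = (-0.328) * (-8) + (-0.476) * (2) + (0.056) * (4)
                   = 1.8960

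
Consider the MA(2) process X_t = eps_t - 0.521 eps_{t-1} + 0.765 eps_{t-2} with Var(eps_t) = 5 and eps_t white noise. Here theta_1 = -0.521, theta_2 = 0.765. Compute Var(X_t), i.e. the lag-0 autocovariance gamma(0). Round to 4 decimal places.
\gamma(0) = 9.2833

For an MA(q) process X_t = eps_t + sum_i theta_i eps_{t-i} with
Var(eps_t) = sigma^2, the variance is
  gamma(0) = sigma^2 * (1 + sum_i theta_i^2).
  sum_i theta_i^2 = (-0.521)^2 + (0.765)^2 = 0.271441 + 0.585225 = 0.856666.
  gamma(0) = 5 * (1 + 0.856666) = 5 * 1.856666 = 9.28333, which rounds to 9.2833.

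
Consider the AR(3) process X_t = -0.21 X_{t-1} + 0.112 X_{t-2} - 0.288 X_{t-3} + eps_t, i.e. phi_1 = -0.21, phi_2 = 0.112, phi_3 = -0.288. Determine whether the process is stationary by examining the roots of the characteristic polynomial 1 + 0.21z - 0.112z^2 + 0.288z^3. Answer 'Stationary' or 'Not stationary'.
\text{Stationary}

The AR(p) characteristic polynomial is P(z) = 1 + 0.21z - 0.112z^2 + 0.288z^3.
Stationarity requires all roots to lie outside the unit circle, i.e. |z| > 1 for every root.
Degree 3: look for a simple real root z0 first, then factor out (1 - z/z0) and solve the remaining quadratic.
Testing z0 = -1.25: P(-1.25) = 1 + (0.21)(-1.25) + (-0.112)(-1.25)^2 + (0.288)(-1.25)^3
  = 1 + (-0.2625) + (-0.175) + (-0.5625) = 0.  So z_0 = -1.25 is a root, |z_0| = 1.25.
Divide out the factor (1 + 0.8 z) = (1 - z/z0) (since 1/z0 = -0.8):
  P(z) = (1 + 0.8 z)(1 + (-0.59) z + (0.36) z^2)
  [check: z-coef -0.59 - (-0.8) = 0.21; z^2-coef 0.36 - (-0.8)(-0.59) = -0.112; z^3-coef -(-0.8)(0.36) = 0.288.]
Remaining roots from the quadratic factor 1 + (-0.59) z + (0.36) z^2:
  Set 1 + (-0.59) z + (0.36) z^2 = 0, i.e. a z^2 + b z + c = 0 with a = 0.36, b = -0.59, c = 1.
  Discriminant D = b^2 - 4ac = (-0.59)^2 - 4*(0.36)*1 = 0.3481 - (1.44) = -1.0919.
  D < 0, so the roots are the complex-conjugate pair z = (-b +/- i sqrt(-D)) / (2a) = 0.8194 +/- 1.4513i.
  For a conjugate pair |z|^2 = z * conj(z) = (product of roots) = c/a = 1/(0.36) = 2.777778, so |z| = sqrt(2.777778) = 1.6667 for both roots.
Moduli of all roots: 1.2500, 1.6667, 1.6667.
All moduli strictly greater than 1? Yes.
Verdict: Stationary.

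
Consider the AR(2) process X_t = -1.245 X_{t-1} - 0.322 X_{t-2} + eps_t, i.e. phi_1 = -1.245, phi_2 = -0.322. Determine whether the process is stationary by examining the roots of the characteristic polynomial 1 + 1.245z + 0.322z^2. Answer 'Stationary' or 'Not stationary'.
\text{Stationary}

The AR(p) characteristic polynomial is P(z) = 1 + 1.245z + 0.322z^2.
Stationarity requires all roots to lie outside the unit circle, i.e. |z| > 1 for every root.
Set 1 + (1.245) z + (0.322) z^2 = 0, i.e. a z^2 + b z + c = 0 with a = 0.322, b = 1.245, c = 1.
Discriminant D = b^2 - 4ac = (1.245)^2 - 4*(0.322)*1 = 1.550025 - (1.288) = 0.262025.
D >= 0, so the roots are real: z = (-b +/- sqrt(D)) / (2a) = (-1.245 +/- 0.511884) / (0.644).
  z_1 = (-1.245 + 0.511884) / (0.644) = -1.1384,   |z_1| = 1.1384.
  z_2 = (-1.245 - 0.511884) / (0.644) = -2.7281,   |z_2| = 2.7281.
Moduli of all roots: 1.1384, 2.7281.
All moduli strictly greater than 1? Yes.
Verdict: Stationary.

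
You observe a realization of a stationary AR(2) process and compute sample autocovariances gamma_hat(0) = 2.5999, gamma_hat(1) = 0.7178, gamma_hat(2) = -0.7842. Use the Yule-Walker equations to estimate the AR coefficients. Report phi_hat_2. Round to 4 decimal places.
\hat\phi_{2} = -0.4090

The Yule-Walker equations for an AR(p) process read, in matrix form,
  Gamma_p phi = r_p,   with   (Gamma_p)_{ij} = gamma(|i - j|),
                       (r_p)_i = gamma(i),   i,j = 1..p.
Substitute the sample gammas (Toeplitz matrix and right-hand side of size 2):
  Gamma_p = [[2.5999, 0.7178], [0.7178, 2.5999]]
  r_p     = [0.7178, -0.7842]
Written out:
  2.5999 phi_1 + 0.7178 phi_2 = 0.7178
  0.7178 phi_1 + 2.5999 phi_2 = -0.7842
Solve by Cramer's rule:
  det = gamma(0)^2 - gamma(1)^2 = (2.5999)^2 - (0.7178)^2 = 6.75948001 - 0.51523684 = 6.24424317
  phi_hat_1 = [gamma(1) gamma(0) - gamma(1) gamma(2)] / det = [(0.7178)(2.5999) - (0.7178)(-0.7842)] / 6.24424317 = 2.42910698 / 6.24424317 = 0.389
  phi_hat_2 = [gamma(0) gamma(2) - gamma(1)^2] / det = [(2.5999)(-0.7842) - (0.7178)^2] / 6.24424317 = -2.55407842 / 6.24424317 = -0.409
So phi_hat = [0.3890, -0.4090].
Therefore phi_hat_2 = -0.4090.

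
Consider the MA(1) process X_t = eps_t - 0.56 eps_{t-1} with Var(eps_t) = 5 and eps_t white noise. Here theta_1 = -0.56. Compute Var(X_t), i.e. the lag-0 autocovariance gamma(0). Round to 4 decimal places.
\gamma(0) = 6.5680

For an MA(q) process X_t = eps_t + sum_i theta_i eps_{t-i} with
Var(eps_t) = sigma^2, the variance is
  gamma(0) = sigma^2 * (1 + sum_i theta_i^2).
  sum_i theta_i^2 = (-0.56)^2 = 0.3136.
  gamma(0) = 5 * (1 + 0.3136) = 5 * 1.3136 = 6.568, which rounds to 6.5680.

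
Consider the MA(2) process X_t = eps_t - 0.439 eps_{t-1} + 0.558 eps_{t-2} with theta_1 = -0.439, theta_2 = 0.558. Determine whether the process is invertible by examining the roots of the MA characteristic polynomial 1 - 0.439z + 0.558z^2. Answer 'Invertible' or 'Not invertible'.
\text{Invertible}

The MA(q) characteristic polynomial is P(z) = 1 - 0.439z + 0.558z^2.
Invertibility requires all roots to lie outside the unit circle, i.e. |z| > 1 for every root.
Set 1 + (-0.439) z + (0.558) z^2 = 0, i.e. a z^2 + b z + c = 0 with a = 0.558, b = -0.439, c = 1.
Discriminant D = b^2 - 4ac = (-0.439)^2 - 4*(0.558)*1 = 0.192721 - (2.232) = -2.039279.
D < 0, so the roots are the complex-conjugate pair z = (-b +/- i sqrt(-D)) / (2a) = 0.3934 +/- 1.2796i.
For a conjugate pair |z|^2 = z * conj(z) = (product of roots) = c/a = 1/(0.558) = 1.792115, so |z| = sqrt(1.792115) = 1.3387 for both roots.
Moduli of all roots: 1.3387, 1.3387.
All moduli strictly greater than 1? Yes.
Verdict: Invertible.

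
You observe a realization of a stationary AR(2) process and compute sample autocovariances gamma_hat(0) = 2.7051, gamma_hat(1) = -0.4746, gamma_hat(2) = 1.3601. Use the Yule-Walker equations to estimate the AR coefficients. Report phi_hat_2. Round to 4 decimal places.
\hat\phi_{2} = 0.4870

The Yule-Walker equations for an AR(p) process read, in matrix form,
  Gamma_p phi = r_p,   with   (Gamma_p)_{ij} = gamma(|i - j|),
                       (r_p)_i = gamma(i),   i,j = 1..p.
Substitute the sample gammas (Toeplitz matrix and right-hand side of size 2):
  Gamma_p = [[2.7051, -0.4746], [-0.4746, 2.7051]]
  r_p     = [-0.4746, 1.3601]
Written out:
  2.7051 phi_1 - 0.4746 phi_2 = -0.4746
  -0.4746 phi_1 + 2.7051 phi_2 = 1.3601
Solve by Cramer's rule:
  det = gamma(0)^2 - gamma(1)^2 = (2.7051)^2 - (-0.4746)^2 = 7.31756601 - 0.22524516 = 7.09232085
  phi_hat_1 = [gamma(1) gamma(0) - gamma(1) gamma(2)] / det = [(-0.4746)(2.7051) - (-0.4746)(1.3601)] / 7.09232085 = -0.638337 / 7.09232085 = -0.09
  phi_hat_2 = [gamma(0) gamma(2) - gamma(1)^2] / det = [(2.7051)(1.3601) - (-0.4746)^2] / 7.09232085 = 3.45396135 / 7.09232085 = 0.487
So phi_hat = [-0.0900, 0.4870].
Therefore phi_hat_2 = 0.4870.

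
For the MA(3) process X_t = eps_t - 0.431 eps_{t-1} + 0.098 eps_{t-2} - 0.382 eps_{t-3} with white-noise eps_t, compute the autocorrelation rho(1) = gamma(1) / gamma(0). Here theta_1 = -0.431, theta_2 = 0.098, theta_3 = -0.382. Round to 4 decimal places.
\rho(1) = -0.3807

For an MA(q) process with theta_0 = 1, the autocovariance is
  gamma(k) = sigma^2 * sum_{i=0..q-k} theta_i * theta_{i+k},
and rho(k) = gamma(k) / gamma(0). Sigma^2 cancels.
  numerator   = (1)*(-0.431) + (-0.431)*(0.098) + (0.098)*(-0.382) = -0.510674.
  denominator = (1)^2 + (-0.431)^2 + (0.098)^2 + (-0.382)^2 = 1.341289.
  rho(1) = -0.510674 / 1.341289 = -0.3807.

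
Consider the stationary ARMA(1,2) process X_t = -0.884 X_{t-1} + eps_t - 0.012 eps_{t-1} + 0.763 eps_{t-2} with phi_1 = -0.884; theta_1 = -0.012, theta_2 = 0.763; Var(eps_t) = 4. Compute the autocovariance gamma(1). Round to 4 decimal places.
\gamma(1) = -48.2838

Multiply the model equation by X_{t-k} and take expectations. With theta_0 = psi_0 = 1 and psi_j the MA(infinity) weights, this gives
  gamma(k) - sum_i phi_i gamma(k-i) = c_k,
  c_k = sigma^2 * sum_{j=k..q} theta_j psi_{j-k}   (c_k = 0 for k > q),
using gamma(-m) = gamma(m).
psi-weights needed (psi_j = theta_j + sum_i phi_i psi_{j-i}):
  psi_1 = theta_1 + phi_1 = -0.012 + (-0.884) = -0.896
  psi_2 = theta_2 + phi_1 psi_1 = 0.763 + (-0.884)(-0.896) = 1.555064
Right-hand sides:
  c_0 = sigma^2 (1 + theta_1 psi_1 + theta_2 psi_2) = 4 * (1 + (-0.012)(-0.896) + (0.763)(1.555064)) = 4 * 2.197266 = 8.789063
  c_1 = sigma^2 (theta_1 + theta_2 psi_1) = 4 * (-0.012 + (0.763)(-0.896)) = -2.782592
  c_2 = sigma^2 theta_2 = 4 * (0.763) = 3.052
Equations for k = 0 and k = 1 (AR order 1):
  gamma(0) = phi_1 gamma(1) + c_0
  gamma(1) = phi_1 gamma(0) + c_1
Substituting the second into the first: gamma(0) (1 - phi_1^2) = c_0 + phi_1 c_1, so
  gamma(0) = (c_0 + phi_1 c_1) / (1 - phi_1^2) = (8.789063 + (-0.884)(-2.782592)) / (1 - (-0.884)^2) = 11.248875 / 0.218544 = 51.471899.
  gamma(1) = phi_1 gamma(0) + c_1 = (-0.884)(51.471899) + (-2.782592) = -48.283751.
Therefore gamma(1) = -48.2838 (to 4 decimal places).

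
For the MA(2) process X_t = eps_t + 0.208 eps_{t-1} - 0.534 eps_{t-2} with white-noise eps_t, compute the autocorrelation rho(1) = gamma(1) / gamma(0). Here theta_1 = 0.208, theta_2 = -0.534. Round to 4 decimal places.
\rho(1) = 0.0730

For an MA(q) process with theta_0 = 1, the autocovariance is
  gamma(k) = sigma^2 * sum_{i=0..q-k} theta_i * theta_{i+k},
and rho(k) = gamma(k) / gamma(0). Sigma^2 cancels.
  numerator   = (1)*(0.208) + (0.208)*(-0.534) = 0.096928.
  denominator = (1)^2 + (0.208)^2 + (-0.534)^2 = 1.32842.
  rho(1) = 0.096928 / 1.32842 = 0.0730.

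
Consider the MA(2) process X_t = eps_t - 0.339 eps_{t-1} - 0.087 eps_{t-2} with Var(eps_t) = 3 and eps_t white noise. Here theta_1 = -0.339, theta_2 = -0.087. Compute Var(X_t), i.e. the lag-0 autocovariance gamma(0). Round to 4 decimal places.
\gamma(0) = 3.3675

For an MA(q) process X_t = eps_t + sum_i theta_i eps_{t-i} with
Var(eps_t) = sigma^2, the variance is
  gamma(0) = sigma^2 * (1 + sum_i theta_i^2).
  sum_i theta_i^2 = (-0.339)^2 + (-0.087)^2 = 0.114921 + 0.007569 = 0.12249.
  gamma(0) = 3 * (1 + 0.12249) = 3 * 1.12249 = 3.36747, which rounds to 3.3675.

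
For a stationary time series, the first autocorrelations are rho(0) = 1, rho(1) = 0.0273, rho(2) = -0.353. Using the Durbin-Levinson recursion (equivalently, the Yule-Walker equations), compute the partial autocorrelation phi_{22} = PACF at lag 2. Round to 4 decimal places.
\phi_{22} = -0.3540

The PACF at lag k is phi_{kk}, the last component of the solution
to the Yule-Walker system G_k phi = r_k where
  (G_k)_{ij} = rho(|i - j|), (r_k)_i = rho(i), i,j = 1..k.
Equivalently, Durbin-Levinson gives phi_{kk} iteratively:
  phi_{11} = rho(1)
  phi_{kk} = [rho(k) - sum_{j=1..k-1} phi_{k-1,j} rho(k-j)]
            / [1 - sum_{j=1..k-1} phi_{k-1,j} rho(j)],
  phi_{k,j} = phi_{k-1,j} - phi_{kk} phi_{k-1,k-j},  j = 1..k-1.
Step k = 1:
  phi_11 = rho(1) = 0.0273.
Step k = 2:
  phi_22 = [rho(2) - phi_11 rho(1)] / [1 - phi_11 rho(1)] = [-0.353 - (0.0273)(0.0273)] / [1 - (0.0273)(0.0273)]
         = -0.35374529 / 0.99925471 = -0.354.
Therefore phi_{22} = -0.3540.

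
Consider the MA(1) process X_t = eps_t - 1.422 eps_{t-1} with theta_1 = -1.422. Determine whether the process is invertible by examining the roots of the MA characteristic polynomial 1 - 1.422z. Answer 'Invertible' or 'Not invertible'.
\text{Not invertible}

The MA(q) characteristic polynomial is P(z) = 1 - 1.422z.
Invertibility requires all roots to lie outside the unit circle, i.e. |z| > 1 for every root.
This is linear in z: 1 + (-1.422) z = 0  =>  z = -1/(-1.422) = 0.703235,  |z| = 0.703235.
Moduli of all roots: 0.7032.
All moduli strictly greater than 1? No.
Verdict: Not invertible.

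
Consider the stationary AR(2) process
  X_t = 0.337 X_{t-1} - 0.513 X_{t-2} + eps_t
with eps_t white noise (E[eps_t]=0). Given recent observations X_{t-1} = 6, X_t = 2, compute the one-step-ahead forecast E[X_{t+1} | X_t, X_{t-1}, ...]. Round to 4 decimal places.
E[X_{t+1} \mid \mathcal F_t] = -2.4040

For an AR(p) model X_t = c + sum_i phi_i X_{t-i} + eps_t, the
one-step-ahead conditional mean is
  E[X_{t+1} | X_t, ...] = c + sum_i phi_i X_{t+1-i}.
Substitute known values:
  E[X_{t+1} | ...] = (0.337) * (2) + (-0.513) * (6)
                   = -2.4040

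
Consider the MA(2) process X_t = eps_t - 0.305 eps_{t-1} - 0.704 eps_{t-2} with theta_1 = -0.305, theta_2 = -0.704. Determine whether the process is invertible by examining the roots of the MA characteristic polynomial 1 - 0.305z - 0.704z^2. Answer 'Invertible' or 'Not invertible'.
\text{Not invertible}

The MA(q) characteristic polynomial is P(z) = 1 - 0.305z - 0.704z^2.
Invertibility requires all roots to lie outside the unit circle, i.e. |z| > 1 for every root.
Set 1 + (-0.305) z + (-0.704) z^2 = 0, i.e. a z^2 + b z + c = 0 with a = -0.704, b = -0.305, c = 1.
Discriminant D = b^2 - 4ac = (-0.305)^2 - 4*(-0.704)*1 = 0.093025 - (-2.816) = 2.909025.
D >= 0, so the roots are real: z = (-b +/- sqrt(D)) / (2a) = (0.305 +/- 1.705586) / (-1.408).
  z_1 = (0.305 + 1.705586) / (-1.408) = -1.428,   |z_1| = 1.428.
  z_2 = (0.305 - 1.705586) / (-1.408) = 0.9947,   |z_2| = 0.9947.
Moduli of all roots: 1.4280, 0.9947.
All moduli strictly greater than 1? No.
Verdict: Not invertible.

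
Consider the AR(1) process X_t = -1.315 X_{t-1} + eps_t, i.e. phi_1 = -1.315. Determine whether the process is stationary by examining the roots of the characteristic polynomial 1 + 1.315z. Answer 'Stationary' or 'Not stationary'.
\text{Not stationary}

The AR(p) characteristic polynomial is P(z) = 1 + 1.315z.
Stationarity requires all roots to lie outside the unit circle, i.e. |z| > 1 for every root.
This is linear in z: 1 + (1.315) z = 0  =>  z = -1/(1.315) = -0.760456,  |z| = 0.760456.
Moduli of all roots: 0.7605.
All moduli strictly greater than 1? No.
Verdict: Not stationary.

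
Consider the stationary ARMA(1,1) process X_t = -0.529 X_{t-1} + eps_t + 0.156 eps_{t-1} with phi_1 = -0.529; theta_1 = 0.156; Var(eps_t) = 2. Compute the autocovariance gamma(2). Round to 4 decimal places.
\gamma(2) = 0.5028

Multiply the model equation by X_{t-k} and take expectations. With theta_0 = psi_0 = 1 and psi_j the MA(infinity) weights, this gives
  gamma(k) - sum_i phi_i gamma(k-i) = c_k,
  c_k = sigma^2 * sum_{j=k..q} theta_j psi_{j-k}   (c_k = 0 for k > q),
using gamma(-m) = gamma(m).
psi-weights needed (psi_j = theta_j + sum_i phi_i psi_{j-i}):
  psi_1 = theta_1 + phi_1 = 0.156 + (-0.529) = -0.373
Right-hand sides:
  c_0 = sigma^2 (1 + theta_1 psi_1) = 2 * (1 + (0.156)(-0.373)) = 2 * 0.941812 = 1.883624
  c_1 = sigma^2 theta_1 = 2 * (0.156) = 0.312
  c_2 = 0
Equations for k = 0 and k = 1 (AR order 1):
  gamma(0) = phi_1 gamma(1) + c_0
  gamma(1) = phi_1 gamma(0) + c_1
Substituting the second into the first: gamma(0) (1 - phi_1^2) = c_0 + phi_1 c_1, so
  gamma(0) = (c_0 + phi_1 c_1) / (1 - phi_1^2) = (1.883624 + (-0.529)(0.312)) / (1 - (-0.529)^2) = 1.718576 / 0.720159 = 2.386384.
  gamma(1) = phi_1 gamma(0) + c_1 = (-0.529)(2.386384) + (0.312) = -0.950397.
For k = 2 (> q): gamma(2) = phi_1 gamma(1) = (-0.529)(-0.950397) = 0.50276.
Therefore gamma(2) = 0.5028 (to 4 decimal places).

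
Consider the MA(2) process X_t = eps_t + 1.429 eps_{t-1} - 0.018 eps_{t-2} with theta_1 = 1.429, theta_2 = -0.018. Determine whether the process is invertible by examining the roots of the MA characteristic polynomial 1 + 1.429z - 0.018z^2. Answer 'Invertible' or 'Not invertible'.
\text{Not invertible}

The MA(q) characteristic polynomial is P(z) = 1 + 1.429z - 0.018z^2.
Invertibility requires all roots to lie outside the unit circle, i.e. |z| > 1 for every root.
Set 1 + (1.429) z + (-0.018) z^2 = 0, i.e. a z^2 + b z + c = 0 with a = -0.018, b = 1.429, c = 1.
Discriminant D = b^2 - 4ac = (1.429)^2 - 4*(-0.018)*1 = 2.042041 - (-0.072) = 2.114041.
D >= 0, so the roots are real: z = (-b +/- sqrt(D)) / (2a) = (-1.429 +/- 1.453974) / (-0.036).
  z_1 = (-1.429 + 1.453974) / (-0.036) = -0.6937,   |z_1| = 0.6937.
  z_2 = (-1.429 - 1.453974) / (-0.036) = 80.0826,   |z_2| = 80.0826.
Moduli of all roots: 0.6937, 80.0826.
All moduli strictly greater than 1? No.
Verdict: Not invertible.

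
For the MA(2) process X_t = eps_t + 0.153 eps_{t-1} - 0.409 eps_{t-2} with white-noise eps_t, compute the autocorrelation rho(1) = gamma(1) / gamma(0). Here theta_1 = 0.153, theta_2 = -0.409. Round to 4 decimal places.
\rho(1) = 0.0759

For an MA(q) process with theta_0 = 1, the autocovariance is
  gamma(k) = sigma^2 * sum_{i=0..q-k} theta_i * theta_{i+k},
and rho(k) = gamma(k) / gamma(0). Sigma^2 cancels.
  numerator   = (1)*(0.153) + (0.153)*(-0.409) = 0.090423.
  denominator = (1)^2 + (0.153)^2 + (-0.409)^2 = 1.19069.
  rho(1) = 0.090423 / 1.19069 = 0.0759.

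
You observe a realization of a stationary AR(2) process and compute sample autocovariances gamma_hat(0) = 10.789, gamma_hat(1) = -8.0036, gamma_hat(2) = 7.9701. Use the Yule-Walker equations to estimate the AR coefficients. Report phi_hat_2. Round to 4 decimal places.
\hat\phi_{2} = 0.4190

The Yule-Walker equations for an AR(p) process read, in matrix form,
  Gamma_p phi = r_p,   with   (Gamma_p)_{ij} = gamma(|i - j|),
                       (r_p)_i = gamma(i),   i,j = 1..p.
Substitute the sample gammas (Toeplitz matrix and right-hand side of size 2):
  Gamma_p = [[10.789, -8.0036], [-8.0036, 10.789]]
  r_p     = [-8.0036, 7.9701]
Written out:
  10.789 phi_1 - 8.0036 phi_2 = -8.0036
  -8.0036 phi_1 + 10.789 phi_2 = 7.9701
Solve by Cramer's rule:
  det = gamma(0)^2 - gamma(1)^2 = (10.789)^2 - (-8.0036)^2 = 116.402521 - 64.05761296 = 52.34490804
  phi_hat_1 = [gamma(1) gamma(0) - gamma(1) gamma(2)] / det = [(-8.0036)(10.789) - (-8.0036)(7.9701)] / 52.34490804 = -22.56134804 / 52.34490804 = -0.431
  phi_hat_2 = [gamma(0) gamma(2) - gamma(1)^2] / det = [(10.789)(7.9701) - (-8.0036)^2] / 52.34490804 = 21.93179594 / 52.34490804 = 0.419
So phi_hat = [-0.4310, 0.4190].
Therefore phi_hat_2 = 0.4190.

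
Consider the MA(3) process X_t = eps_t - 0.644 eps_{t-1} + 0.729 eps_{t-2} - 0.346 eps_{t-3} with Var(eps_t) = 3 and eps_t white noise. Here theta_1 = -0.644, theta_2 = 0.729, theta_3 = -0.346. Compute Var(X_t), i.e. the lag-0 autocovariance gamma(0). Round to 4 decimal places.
\gamma(0) = 6.1977

For an MA(q) process X_t = eps_t + sum_i theta_i eps_{t-i} with
Var(eps_t) = sigma^2, the variance is
  gamma(0) = sigma^2 * (1 + sum_i theta_i^2).
  sum_i theta_i^2 = (-0.644)^2 + (0.729)^2 + (-0.346)^2 = 0.414736 + 0.531441 + 0.119716 = 1.065893.
  gamma(0) = 3 * (1 + 1.065893) = 3 * 2.065893 = 6.197679, which rounds to 6.1977.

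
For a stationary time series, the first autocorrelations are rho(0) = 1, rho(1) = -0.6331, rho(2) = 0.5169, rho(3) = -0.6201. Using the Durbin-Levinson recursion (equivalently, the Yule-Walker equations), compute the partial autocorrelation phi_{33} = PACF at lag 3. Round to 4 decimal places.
\phi_{33} = -0.4051

The PACF at lag k is phi_{kk}, the last component of the solution
to the Yule-Walker system G_k phi = r_k where
  (G_k)_{ij} = rho(|i - j|), (r_k)_i = rho(i), i,j = 1..k.
Equivalently, Durbin-Levinson gives phi_{kk} iteratively:
  phi_{11} = rho(1)
  phi_{kk} = [rho(k) - sum_{j=1..k-1} phi_{k-1,j} rho(k-j)]
            / [1 - sum_{j=1..k-1} phi_{k-1,j} rho(j)],
  phi_{k,j} = phi_{k-1,j} - phi_{kk} phi_{k-1,k-j},  j = 1..k-1.
Step k = 1:
  phi_11 = rho(1) = -0.6331.
Step k = 2:
  phi_22 = [rho(2) - phi_11 rho(1)] / [1 - phi_11 rho(1)] = [0.5169 - (-0.6331)(-0.6331)] / [1 - (-0.6331)(-0.6331)]
         = 0.11608439 / 0.59918439 = 0.193737.
  Update: phi_21 = phi_11 - phi_22 phi_11 = -0.6331 - (0.193737)(-0.6331) = -0.510445.
Step k = 3:
  phi_33 = [rho(3) - phi_21 rho(2) - phi_22 rho(1)] / [1 - phi_21 rho(1) - phi_22 rho(2)]
    numerator   = -0.6201 - (-0.510445)(0.5169) - (0.193737)(-0.6331) = -0.23359593
    denominator = 1 - (-0.510445)(-0.6331) - (0.193737)(0.5169) = 0.57669451
  phi_33 = -0.23359593 / 0.57669451 = -0.4051.
Therefore phi_{33} = -0.4051.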